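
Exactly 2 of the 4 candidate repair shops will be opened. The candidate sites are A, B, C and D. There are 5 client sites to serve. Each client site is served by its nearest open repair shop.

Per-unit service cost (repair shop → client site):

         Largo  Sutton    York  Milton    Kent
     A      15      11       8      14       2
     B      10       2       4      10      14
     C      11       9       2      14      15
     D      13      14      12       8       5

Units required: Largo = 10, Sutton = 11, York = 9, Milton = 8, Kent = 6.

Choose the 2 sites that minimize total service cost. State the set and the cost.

Choose A and B; total service cost 250.

With exactly 2 open, each client site uses its cheapest among the chosen.
{A, B}: Largo→B 10·10=100, Sutton→B 2·11=22, York→B 4·9=36, Milton→B 10·8=80, Kent→A 2·6=12. Service cost 250.
{B, D}: service cost 252
{B, C}: service cost 304
Among all 6 size-2 choices, {A, B} is lowest.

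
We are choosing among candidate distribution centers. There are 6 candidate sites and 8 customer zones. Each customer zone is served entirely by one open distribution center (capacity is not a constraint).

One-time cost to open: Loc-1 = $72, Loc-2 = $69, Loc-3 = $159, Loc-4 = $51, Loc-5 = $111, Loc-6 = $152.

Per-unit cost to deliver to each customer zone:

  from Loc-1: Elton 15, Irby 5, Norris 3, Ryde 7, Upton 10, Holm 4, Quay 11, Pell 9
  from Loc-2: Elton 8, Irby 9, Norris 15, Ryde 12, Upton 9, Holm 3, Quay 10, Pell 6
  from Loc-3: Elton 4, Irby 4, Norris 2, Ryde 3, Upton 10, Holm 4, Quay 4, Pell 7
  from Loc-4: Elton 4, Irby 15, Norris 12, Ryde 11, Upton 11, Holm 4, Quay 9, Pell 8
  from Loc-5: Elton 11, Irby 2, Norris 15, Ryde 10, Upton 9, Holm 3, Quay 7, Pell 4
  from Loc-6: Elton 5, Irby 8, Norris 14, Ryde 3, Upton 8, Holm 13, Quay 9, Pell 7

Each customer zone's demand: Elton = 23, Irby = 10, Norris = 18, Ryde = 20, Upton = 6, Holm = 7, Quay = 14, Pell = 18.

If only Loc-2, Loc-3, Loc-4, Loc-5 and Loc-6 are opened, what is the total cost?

Total cost: 947

Each customer zone is assigned to its cheapest site among the open ones.
{Loc-2, Loc-3, Loc-4, Loc-5, Loc-6}: Elton→Loc-3 4·23=92, Irby→Loc-5 2·10=20, Norris→Loc-3 2·18=36, Ryde→Loc-3 3·20=60, Upton→Loc-6 8·6=48, Holm→Loc-2 3·7=21, Quay→Loc-3 4·14=56, Pell→Loc-5 4·18=72. Service 405; fixed 542; total 947.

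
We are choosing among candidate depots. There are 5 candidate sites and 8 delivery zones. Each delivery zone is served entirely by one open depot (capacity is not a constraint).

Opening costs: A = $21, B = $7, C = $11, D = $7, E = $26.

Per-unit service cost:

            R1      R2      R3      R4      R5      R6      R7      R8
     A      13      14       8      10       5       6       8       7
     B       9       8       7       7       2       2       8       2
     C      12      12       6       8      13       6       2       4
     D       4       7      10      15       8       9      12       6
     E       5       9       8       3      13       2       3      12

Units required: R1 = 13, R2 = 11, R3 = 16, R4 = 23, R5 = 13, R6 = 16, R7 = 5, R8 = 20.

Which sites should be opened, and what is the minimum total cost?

Open B, C, D and E; minimum total cost 453.

For any fixed open set, each delivery zone goes to its cheapest open site; total = fixed + service.
{B, C, D, E}: R1→D 4·13=52, R2→D 7·11=77, R3→C 6·16=96, R4→E 3·23=69, R5→B 2·13=26, R6→B 2·16=32, R7→C 2·5=10, R8→B 2·20=40. Service 402; fixed 51; total 453.
{B, D, E}: R1→D 4·13=52, R2→D 7·11=77, R3→B 7·16=112, R4→E 3·23=69, R5→B 2·13=26, R6→B 2·16=32, R7→E 3·5=15, R8→B 2·20=40. Service 423; fixed 40; total 463.
{B, C, E}: service 426 + fixed 44 = 470
{A, B, C, D, E}: service 402 + fixed 72 = 474
No other subset beats 453.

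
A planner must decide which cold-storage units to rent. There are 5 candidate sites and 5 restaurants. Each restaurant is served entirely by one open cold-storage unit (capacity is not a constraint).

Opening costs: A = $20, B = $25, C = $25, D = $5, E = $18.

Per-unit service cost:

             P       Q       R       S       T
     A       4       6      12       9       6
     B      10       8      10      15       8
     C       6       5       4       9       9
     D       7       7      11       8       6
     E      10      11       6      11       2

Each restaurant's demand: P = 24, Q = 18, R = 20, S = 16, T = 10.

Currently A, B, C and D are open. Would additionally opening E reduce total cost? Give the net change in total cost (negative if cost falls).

Current service cost with {A, B, C, D}: 454.
Adding E: each restaurant re-picks its cheapest; new service cost 414, saving 40.
Extra fixed cost: 18. Net change = 18 − 40 = -22.
(Totals: 529 → 507.)

Yes — net change −22 (cost falls by 22).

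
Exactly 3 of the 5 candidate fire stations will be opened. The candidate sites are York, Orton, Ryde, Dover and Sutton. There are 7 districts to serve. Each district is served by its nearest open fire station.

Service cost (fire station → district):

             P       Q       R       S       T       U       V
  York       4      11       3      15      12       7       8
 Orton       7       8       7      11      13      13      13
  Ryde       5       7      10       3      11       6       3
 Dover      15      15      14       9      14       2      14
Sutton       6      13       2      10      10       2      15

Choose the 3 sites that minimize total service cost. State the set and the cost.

Choose York, Ryde and Sutton; total service cost 31.

With exactly 3 open, each district uses its cheapest among the chosen.
{York, Ryde, Sutton}: P→York 4, Q→Ryde 7, R→Sutton 2, S→Ryde 3, T→Sutton 10, U→Sutton 2, V→Ryde 3. Service cost 31.
{Orton, Ryde, Sutton}: service cost 32
{Ryde, Dover, Sutton}: service cost 32
Among all 10 size-3 choices, {York, Ryde, Sutton} is lowest.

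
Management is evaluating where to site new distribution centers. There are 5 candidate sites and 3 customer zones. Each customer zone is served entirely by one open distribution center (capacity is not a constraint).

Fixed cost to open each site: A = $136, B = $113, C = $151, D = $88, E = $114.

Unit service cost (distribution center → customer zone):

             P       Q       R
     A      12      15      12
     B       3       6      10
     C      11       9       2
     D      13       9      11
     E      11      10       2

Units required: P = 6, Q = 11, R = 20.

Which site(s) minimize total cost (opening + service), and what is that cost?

Open E only; minimum total cost 330.

For any fixed open set, each customer zone goes to its cheapest open site; total = fixed + service.
{E}: P→E 11·6=66, Q→E 10·11=110, R→E 2·20=40. Service 216; fixed 114; total 330.
{B, E}: P→B 3·6=18, Q→B 6·11=66, R→E 2·20=40. Service 124; fixed 227; total 351.
{C}: service 205 + fixed 151 = 356
{A, B, C, D, E}: P→B 3·6=18, Q→B 6·11=66, R→C 2·20=40. Service 124; fixed 602; total 726.
No other subset beats 330.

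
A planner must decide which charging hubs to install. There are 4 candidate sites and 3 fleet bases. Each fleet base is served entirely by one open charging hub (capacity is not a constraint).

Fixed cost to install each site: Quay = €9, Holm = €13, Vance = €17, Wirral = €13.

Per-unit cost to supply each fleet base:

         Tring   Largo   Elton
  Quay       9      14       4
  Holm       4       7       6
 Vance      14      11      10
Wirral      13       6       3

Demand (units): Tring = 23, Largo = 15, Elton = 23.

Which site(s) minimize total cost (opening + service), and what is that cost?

Open Holm and Wirral; minimum total cost 277.

For any fixed open set, each fleet base goes to its cheapest open site; total = fixed + service.
{Holm, Wirral}: Tring→Holm 4·23=92, Largo→Wirral 6·15=90, Elton→Wirral 3·23=69. Service 251; fixed 26; total 277.
{Quay, Holm, Wirral}: Tring→Holm 4·23=92, Largo→Wirral 6·15=90, Elton→Wirral 3·23=69. Service 251; fixed 35; total 286.
{Holm, Vance, Wirral}: Tring→Holm 4·23=92, Largo→Wirral 6·15=90, Elton→Wirral 3·23=69. Service 251; fixed 43; total 294.
{Quay, Holm, Vance, Wirral}: Tring→Holm 4·23=92, Largo→Wirral 6·15=90, Elton→Wirral 3·23=69. Service 251; fixed 52; total 303.
No other subset beats 277.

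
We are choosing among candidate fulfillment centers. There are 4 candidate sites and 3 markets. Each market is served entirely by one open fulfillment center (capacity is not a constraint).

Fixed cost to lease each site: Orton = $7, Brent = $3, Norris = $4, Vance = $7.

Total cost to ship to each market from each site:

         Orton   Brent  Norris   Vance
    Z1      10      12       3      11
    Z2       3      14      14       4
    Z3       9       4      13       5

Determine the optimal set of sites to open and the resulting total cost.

For any fixed open set, each market goes to its cheapest open site; total = fixed + service.
{Norris, Vance}: Z1→Norris 3, Z2→Vance 4, Z3→Vance 5. Service 12; fixed 11; total 23.
{Orton, Brent, Norris}: Z1→Norris 3, Z2→Orton 3, Z3→Brent 4. Service 10; fixed 14; total 24.
{Brent, Norris, Vance}: service 11 + fixed 14 = 25
{Orton, Brent, Norris, Vance}: service 10 + fixed 21 = 31
No other subset beats 23.

Open Norris and Vance; minimum total cost 23.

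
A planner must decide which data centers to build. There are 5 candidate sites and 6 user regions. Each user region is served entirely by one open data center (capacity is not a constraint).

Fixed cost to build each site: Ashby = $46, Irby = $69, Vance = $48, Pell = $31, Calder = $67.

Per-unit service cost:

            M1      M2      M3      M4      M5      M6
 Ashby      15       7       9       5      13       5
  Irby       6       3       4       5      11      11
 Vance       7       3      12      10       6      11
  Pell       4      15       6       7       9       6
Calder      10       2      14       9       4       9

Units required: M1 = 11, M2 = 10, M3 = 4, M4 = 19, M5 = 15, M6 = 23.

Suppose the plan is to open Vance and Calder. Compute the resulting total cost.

Each user region is assigned to its cheapest site among the open ones.
{Vance, Calder}: M1→Vance 7·11=77, M2→Calder 2·10=20, M3→Vance 12·4=48, M4→Calder 9·19=171, M5→Calder 4·15=60, M6→Calder 9·23=207. Service 583; fixed 115; total 698.

Total cost: 698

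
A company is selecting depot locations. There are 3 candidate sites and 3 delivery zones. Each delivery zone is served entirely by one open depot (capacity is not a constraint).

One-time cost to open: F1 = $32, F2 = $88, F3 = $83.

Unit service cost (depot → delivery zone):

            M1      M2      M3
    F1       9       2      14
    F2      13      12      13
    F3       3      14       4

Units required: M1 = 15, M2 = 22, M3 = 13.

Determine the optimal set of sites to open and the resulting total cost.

For any fixed open set, each delivery zone goes to its cheapest open site; total = fixed + service.
{F1, F3}: M1→F3 3·15=45, M2→F1 2·22=44, M3→F3 4·13=52. Service 141; fixed 115; total 256.
{F1, F2, F3}: service 141 + fixed 203 = 344
{F1}: service 361 + fixed 32 = 393
No other subset beats 256.

Open F1 and F3; minimum total cost 256.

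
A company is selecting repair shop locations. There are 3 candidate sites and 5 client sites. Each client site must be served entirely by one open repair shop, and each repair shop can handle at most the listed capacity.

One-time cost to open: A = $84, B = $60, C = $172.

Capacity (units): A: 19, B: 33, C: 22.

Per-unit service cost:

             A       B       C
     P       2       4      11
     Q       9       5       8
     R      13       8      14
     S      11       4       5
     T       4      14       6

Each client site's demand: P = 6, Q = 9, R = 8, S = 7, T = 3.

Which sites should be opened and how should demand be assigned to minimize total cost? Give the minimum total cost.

Minimum total cost: 263

Open {B}: P→B 4·6=24, Q→B 5·9=45, R→B 8·8=64, S→B 4·7=28, T→B 14·3=42.
Loads: B carries 33/33. Service 203; fixed 60; total 263.
Next best feasible plan costs 305.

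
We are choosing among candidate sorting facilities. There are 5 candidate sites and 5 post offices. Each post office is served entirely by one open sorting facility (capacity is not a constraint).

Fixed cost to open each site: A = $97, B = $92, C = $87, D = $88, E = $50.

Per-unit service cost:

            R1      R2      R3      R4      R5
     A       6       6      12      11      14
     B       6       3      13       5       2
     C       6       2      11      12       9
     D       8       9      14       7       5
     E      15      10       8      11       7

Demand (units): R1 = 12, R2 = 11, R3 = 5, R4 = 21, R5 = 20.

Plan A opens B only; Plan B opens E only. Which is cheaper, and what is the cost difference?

Plan A: {B}: R1→B 6·12=72, R2→B 3·11=33, R3→B 13·5=65, R4→B 5·21=105, R5→B 2·20=40. Service 315; fixed 92; total 407.
Plan B: {E}: R1→E 15·12=180, R2→E 10·11=110, R3→E 8·5=40, R4→E 11·21=231, R5→E 7·20=140. Service 701; fixed 50; total 751.
Difference: |407 − 751| = 344.

Plan A is cheaper by 344.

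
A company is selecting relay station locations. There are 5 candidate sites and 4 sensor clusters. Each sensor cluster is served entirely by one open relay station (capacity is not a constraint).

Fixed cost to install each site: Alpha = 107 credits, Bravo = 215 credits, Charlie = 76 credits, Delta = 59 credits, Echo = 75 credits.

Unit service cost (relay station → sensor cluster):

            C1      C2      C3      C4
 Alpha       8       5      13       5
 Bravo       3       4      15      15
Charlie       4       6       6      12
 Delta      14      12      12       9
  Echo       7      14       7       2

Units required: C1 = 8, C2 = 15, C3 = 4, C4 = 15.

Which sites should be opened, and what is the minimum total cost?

Open Charlie and Echo; minimum total cost 327.

For any fixed open set, each sensor cluster goes to its cheapest open site; total = fixed + service.
{Charlie, Echo}: C1→Charlie 4·8=32, C2→Charlie 6·15=90, C3→Charlie 6·4=24, C4→Echo 2·15=30. Service 176; fixed 151; total 327.
{Alpha, Echo}: C1→Echo 7·8=56, C2→Alpha 5·15=75, C3→Echo 7·4=28, C4→Echo 2·15=30. Service 189; fixed 182; total 371.
{Alpha}: C1→Alpha 8·8=64, C2→Alpha 5·15=75, C3→Alpha 13·4=52, C4→Alpha 5·15=75. Service 266; fixed 107; total 373.
{Alpha, Bravo, Charlie, Delta, Echo}: C1→Bravo 3·8=24, C2→Bravo 4·15=60, C3→Charlie 6·4=24, C4→Echo 2·15=30. Service 138; fixed 532; total 670.
No other subset beats 327.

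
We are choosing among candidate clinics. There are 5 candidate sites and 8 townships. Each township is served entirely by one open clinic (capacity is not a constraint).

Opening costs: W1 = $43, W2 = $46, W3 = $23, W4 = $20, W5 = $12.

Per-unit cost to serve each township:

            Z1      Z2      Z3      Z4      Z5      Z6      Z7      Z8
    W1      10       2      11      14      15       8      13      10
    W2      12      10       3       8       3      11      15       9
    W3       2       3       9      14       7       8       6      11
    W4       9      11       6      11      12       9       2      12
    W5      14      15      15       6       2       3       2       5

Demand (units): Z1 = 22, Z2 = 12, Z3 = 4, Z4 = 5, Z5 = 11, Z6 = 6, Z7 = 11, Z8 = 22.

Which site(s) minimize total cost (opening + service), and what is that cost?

Open W3 and W5; minimum total cost 353.

For any fixed open set, each township goes to its cheapest open site; total = fixed + service.
{W3, W5}: Z1→W3 2·22=44, Z2→W3 3·12=36, Z3→W3 9·4=36, Z4→W5 6·5=30, Z5→W5 2·11=22, Z6→W5 3·6=18, Z7→W5 2·11=22, Z8→W5 5·22=110. Service 318; fixed 35; total 353.
{W3, W4, W5}: Z1→W3 2·22=44, Z2→W3 3·12=36, Z3→W4 6·4=24, Z4→W5 6·5=30, Z5→W5 2·11=22, Z6→W5 3·6=18, Z7→W4 2·11=22, Z8→W5 5·22=110. Service 306; fixed 55; total 361.
{W2, W3, W5}: Z1→W3 2·22=44, Z2→W3 3·12=36, Z3→W2 3·4=12, Z4→W5 6·5=30, Z5→W5 2·11=22, Z6→W5 3·6=18, Z7→W5 2·11=22, Z8→W5 5·22=110. Service 294; fixed 81; total 375.
{W1, W2, W3, W4, W5}: service 282 + fixed 144 = 426
No other subset beats 353.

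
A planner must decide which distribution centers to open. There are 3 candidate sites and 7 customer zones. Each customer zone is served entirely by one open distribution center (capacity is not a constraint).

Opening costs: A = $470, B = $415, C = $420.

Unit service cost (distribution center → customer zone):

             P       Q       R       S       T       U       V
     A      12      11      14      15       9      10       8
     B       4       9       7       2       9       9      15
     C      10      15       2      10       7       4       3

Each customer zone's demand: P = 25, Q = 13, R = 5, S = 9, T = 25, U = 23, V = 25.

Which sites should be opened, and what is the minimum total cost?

Open C only; minimum total cost 1307.

For any fixed open set, each customer zone goes to its cheapest open site; total = fixed + service.
{C}: P→C 10·25=250, Q→C 15·13=195, R→C 2·5=10, S→C 10·9=90, T→C 7·25=175, U→C 4·23=92, V→C 3·25=75. Service 887; fixed 420; total 1307.
{B, C}: service 587 + fixed 835 = 1422
{B}: P→B 4·25=100, Q→B 9·13=117, R→B 7·5=35, S→B 2·9=18, T→B 9·25=225, U→B 9·23=207, V→B 15·25=375. Service 1077; fixed 415; total 1492.
{A, B, C}: service 587 + fixed 1305 = 1892
No other subset beats 1307.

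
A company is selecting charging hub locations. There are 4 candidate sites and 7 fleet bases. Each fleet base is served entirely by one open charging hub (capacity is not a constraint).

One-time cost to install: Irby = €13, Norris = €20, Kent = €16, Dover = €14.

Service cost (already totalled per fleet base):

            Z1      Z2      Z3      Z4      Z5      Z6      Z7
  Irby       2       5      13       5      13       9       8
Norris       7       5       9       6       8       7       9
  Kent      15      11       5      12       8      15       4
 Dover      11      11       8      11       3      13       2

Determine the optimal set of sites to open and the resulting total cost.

Open Irby and Dover; minimum total cost 61.

For any fixed open set, each fleet base goes to its cheapest open site; total = fixed + service.
{Irby, Dover}: Z1→Irby 2, Z2→Irby 5, Z3→Dover 8, Z4→Irby 5, Z5→Dover 3, Z6→Irby 9, Z7→Dover 2. Service 34; fixed 27; total 61.
{Irby, Kent}: Z1→Irby 2, Z2→Irby 5, Z3→Kent 5, Z4→Irby 5, Z5→Kent 8, Z6→Irby 9, Z7→Kent 4. Service 38; fixed 29; total 67.
{Irby}: Z1→Irby 2, Z2→Irby 5, Z3→Irby 13, Z4→Irby 5, Z5→Irby 13, Z6→Irby 9, Z7→Irby 8. Service 55; fixed 13; total 68.
{Irby, Norris, Kent, Dover}: service 29 + fixed 63 = 92
(All 15 nonempty subsets were checked; Irby and Dover is lowest.)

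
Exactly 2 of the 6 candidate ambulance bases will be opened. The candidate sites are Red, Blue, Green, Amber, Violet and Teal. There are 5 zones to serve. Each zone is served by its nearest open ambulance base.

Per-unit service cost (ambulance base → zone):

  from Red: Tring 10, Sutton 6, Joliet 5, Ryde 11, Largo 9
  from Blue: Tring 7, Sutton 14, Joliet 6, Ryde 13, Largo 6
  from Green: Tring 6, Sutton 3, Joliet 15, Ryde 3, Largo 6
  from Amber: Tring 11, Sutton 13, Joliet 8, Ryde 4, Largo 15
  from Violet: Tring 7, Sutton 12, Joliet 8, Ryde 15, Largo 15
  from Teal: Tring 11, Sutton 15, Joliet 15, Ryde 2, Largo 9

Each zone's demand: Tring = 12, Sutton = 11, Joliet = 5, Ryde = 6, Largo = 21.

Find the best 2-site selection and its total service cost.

With exactly 2 open, each zone uses its cheapest among the chosen.
{Red, Green}: Tring→Green 6·12=72, Sutton→Green 3·11=33, Joliet→Red 5·5=25, Ryde→Green 3·6=18, Largo→Green 6·21=126. Service cost 274.
{Blue, Green}: service cost 279
{Green, Amber}: service cost 289
Among all 15 size-2 choices, {Red, Green} is lowest.

Choose Red and Green; total service cost 274.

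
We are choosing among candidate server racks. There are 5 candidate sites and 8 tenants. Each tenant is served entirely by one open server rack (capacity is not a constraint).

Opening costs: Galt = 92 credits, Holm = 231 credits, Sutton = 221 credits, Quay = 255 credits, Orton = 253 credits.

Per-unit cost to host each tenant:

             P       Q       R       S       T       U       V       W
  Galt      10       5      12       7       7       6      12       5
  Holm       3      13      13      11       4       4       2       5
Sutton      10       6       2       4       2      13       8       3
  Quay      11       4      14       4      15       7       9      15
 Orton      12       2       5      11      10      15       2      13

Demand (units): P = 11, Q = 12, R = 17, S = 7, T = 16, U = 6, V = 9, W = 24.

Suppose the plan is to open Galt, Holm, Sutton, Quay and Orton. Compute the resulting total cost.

Each tenant is assigned to its cheapest site among the open ones.
{Galt, Holm, Sutton, Quay, Orton}: P→Holm 3·11=33, Q→Orton 2·12=24, R→Sutton 2·17=34, S→Sutton 4·7=28, T→Sutton 2·16=32, U→Holm 4·6=24, V→Holm 2·9=18, W→Sutton 3·24=72. Service 265; fixed 1052; total 1317.

Total cost: 1317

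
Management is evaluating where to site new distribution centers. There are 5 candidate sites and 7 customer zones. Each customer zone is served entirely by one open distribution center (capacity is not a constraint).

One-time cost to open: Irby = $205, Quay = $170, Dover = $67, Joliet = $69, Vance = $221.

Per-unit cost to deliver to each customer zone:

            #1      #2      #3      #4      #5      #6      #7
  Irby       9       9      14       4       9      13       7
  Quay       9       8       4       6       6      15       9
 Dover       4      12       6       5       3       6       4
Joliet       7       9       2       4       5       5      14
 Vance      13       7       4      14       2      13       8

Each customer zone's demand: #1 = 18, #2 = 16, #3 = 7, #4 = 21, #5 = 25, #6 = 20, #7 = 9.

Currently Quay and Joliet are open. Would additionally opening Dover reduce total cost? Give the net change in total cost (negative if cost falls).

Current service cost with {Quay, Joliet}: 658.
Adding Dover: each customer zone re-picks its cheapest; new service cost 509, saving 149.
Extra fixed cost: 67. Net change = 67 − 149 = -82.
(Totals: 897 → 815.)

Yes — net change −82 (cost falls by 82).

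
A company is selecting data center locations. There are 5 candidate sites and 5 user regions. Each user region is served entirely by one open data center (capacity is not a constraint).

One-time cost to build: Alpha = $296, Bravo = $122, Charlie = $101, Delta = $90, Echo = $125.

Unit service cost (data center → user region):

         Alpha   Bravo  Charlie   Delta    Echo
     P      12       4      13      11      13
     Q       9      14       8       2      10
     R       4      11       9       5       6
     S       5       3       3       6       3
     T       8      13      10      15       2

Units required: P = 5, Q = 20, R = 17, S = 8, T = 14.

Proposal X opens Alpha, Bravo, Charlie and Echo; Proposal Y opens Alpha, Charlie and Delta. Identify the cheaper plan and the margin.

Proposal Y is cheaper by 158.

Proposal X: {Alpha, Bravo, Charlie, Echo}: P→Bravo 4·5=20, Q→Charlie 8·20=160, R→Alpha 4·17=68, S→Bravo 3·8=24, T→Echo 2·14=28. Service 300; fixed 644; total 944.
Proposal Y: {Alpha, Charlie, Delta}: P→Delta 11·5=55, Q→Delta 2·20=40, R→Alpha 4·17=68, S→Charlie 3·8=24, T→Alpha 8·14=112. Service 299; fixed 487; total 786.
Difference: |944 − 786| = 158.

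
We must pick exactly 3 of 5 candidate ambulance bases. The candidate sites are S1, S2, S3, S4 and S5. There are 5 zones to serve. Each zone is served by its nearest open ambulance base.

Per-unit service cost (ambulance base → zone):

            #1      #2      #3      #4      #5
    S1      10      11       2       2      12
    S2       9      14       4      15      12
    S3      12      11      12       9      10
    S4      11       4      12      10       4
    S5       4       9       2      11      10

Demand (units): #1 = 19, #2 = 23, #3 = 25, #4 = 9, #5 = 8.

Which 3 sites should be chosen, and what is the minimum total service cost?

With exactly 3 open, each zone uses its cheapest among the chosen.
{S1, S4, S5}: #1→S5 4·19=76, #2→S4 4·23=92, #3→S1 2·25=50, #4→S1 2·9=18, #5→S4 4·8=32. Service cost 268.
{S3, S4, S5}: service cost 331
{S2, S4, S5}: service cost 340
Among all 10 size-3 choices, {S1, S4, S5} is lowest.

Choose S1, S4 and S5; total service cost 268.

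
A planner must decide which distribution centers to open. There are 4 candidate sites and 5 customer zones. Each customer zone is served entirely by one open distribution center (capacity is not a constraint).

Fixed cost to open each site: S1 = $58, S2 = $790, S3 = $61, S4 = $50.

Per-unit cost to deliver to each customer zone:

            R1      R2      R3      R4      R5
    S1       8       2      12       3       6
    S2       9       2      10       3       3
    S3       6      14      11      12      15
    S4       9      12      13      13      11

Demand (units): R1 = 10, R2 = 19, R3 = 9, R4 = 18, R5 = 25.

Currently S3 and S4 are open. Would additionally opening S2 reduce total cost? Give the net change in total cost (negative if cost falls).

Current service cost with {S3, S4}: 878.
Adding S2: each customer zone re-picks its cheapest; new service cost 317, saving 561.
Extra fixed cost: 790. Net change = 790 − 561 = 229.
(Totals: 989 → 1218.)

No — net change +229 (cost rises by 229).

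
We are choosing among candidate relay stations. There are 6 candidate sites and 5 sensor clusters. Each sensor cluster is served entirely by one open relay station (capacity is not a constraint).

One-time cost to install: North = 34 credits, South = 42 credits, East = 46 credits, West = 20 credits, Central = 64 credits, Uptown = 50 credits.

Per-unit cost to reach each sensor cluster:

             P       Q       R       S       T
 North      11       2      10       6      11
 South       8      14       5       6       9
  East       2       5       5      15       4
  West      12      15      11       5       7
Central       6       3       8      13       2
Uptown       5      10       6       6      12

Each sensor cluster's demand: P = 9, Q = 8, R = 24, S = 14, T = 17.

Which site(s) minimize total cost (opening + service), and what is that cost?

Open East and West; minimum total cost 382.

For any fixed open set, each sensor cluster goes to its cheapest open site; total = fixed + service.
{East, West}: P→East 2·9=18, Q→East 5·8=40, R→East 5·24=120, S→West 5·14=70, T→East 4·17=68. Service 316; fixed 66; total 382.
{North, East}: P→East 2·9=18, Q→North 2·8=16, R→East 5·24=120, S→North 6·14=84, T→East 4·17=68. Service 306; fixed 80; total 386.
{North, East, West}: P→East 2·9=18, Q→North 2·8=16, R→East 5·24=120, S→West 5·14=70, T→East 4·17=68. Service 292; fixed 100; total 392.
{North, South, East, West, Central, Uptown}: service 258 + fixed 256 = 514
No other subset beats 382.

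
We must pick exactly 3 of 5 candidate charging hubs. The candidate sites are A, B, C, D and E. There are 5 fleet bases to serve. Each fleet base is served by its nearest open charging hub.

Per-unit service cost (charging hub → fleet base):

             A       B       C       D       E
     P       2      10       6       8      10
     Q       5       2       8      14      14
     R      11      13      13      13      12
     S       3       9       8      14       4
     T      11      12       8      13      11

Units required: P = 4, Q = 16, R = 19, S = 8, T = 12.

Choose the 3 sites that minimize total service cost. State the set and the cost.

Choose A, B and C; total service cost 369.

With exactly 3 open, each fleet base uses its cheapest among the chosen.
{A, B, C}: P→A 2·4=8, Q→B 2·16=32, R→A 11·19=209, S→A 3·8=24, T→C 8·12=96. Service cost 369.
{A, B, D}: service cost 405
{A, B, E}: service cost 405
Among all 10 size-3 choices, {A, B, C} is lowest.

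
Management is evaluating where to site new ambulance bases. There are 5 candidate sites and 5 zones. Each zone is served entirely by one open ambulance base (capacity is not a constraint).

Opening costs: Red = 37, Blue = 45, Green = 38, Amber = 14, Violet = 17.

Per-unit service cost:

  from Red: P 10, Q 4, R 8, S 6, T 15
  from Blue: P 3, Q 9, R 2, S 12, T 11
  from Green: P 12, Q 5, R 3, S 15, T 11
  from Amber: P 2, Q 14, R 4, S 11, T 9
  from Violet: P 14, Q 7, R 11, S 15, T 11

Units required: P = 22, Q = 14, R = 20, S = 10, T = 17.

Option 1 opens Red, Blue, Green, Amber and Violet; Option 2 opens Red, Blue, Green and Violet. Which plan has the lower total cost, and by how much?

Option 1: {Red, Blue, Green, Amber, Violet}: P→Amber 2·22=44, Q→Red 4·14=56, R→Blue 2·20=40, S→Red 6·10=60, T→Amber 9·17=153. Service 353; fixed 151; total 504.
Option 2: {Red, Blue, Green, Violet}: P→Blue 3·22=66, Q→Red 4·14=56, R→Blue 2·20=40, S→Red 6·10=60, T→Blue 11·17=187. Service 409; fixed 137; total 546.
Difference: |504 − 546| = 42.

Option 1 is cheaper by 42.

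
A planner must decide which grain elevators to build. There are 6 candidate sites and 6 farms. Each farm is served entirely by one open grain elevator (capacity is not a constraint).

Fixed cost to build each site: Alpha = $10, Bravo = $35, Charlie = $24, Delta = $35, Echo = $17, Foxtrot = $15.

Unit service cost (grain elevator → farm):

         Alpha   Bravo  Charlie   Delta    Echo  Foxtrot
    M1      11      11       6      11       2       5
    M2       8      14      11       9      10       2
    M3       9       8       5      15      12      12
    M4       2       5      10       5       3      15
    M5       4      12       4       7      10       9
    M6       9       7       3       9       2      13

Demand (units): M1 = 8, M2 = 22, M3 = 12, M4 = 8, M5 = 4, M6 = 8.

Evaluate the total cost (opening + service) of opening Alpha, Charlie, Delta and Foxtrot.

Total cost: 284

Each farm is assigned to its cheapest site among the open ones.
{Alpha, Charlie, Delta, Foxtrot}: M1→Foxtrot 5·8=40, M2→Foxtrot 2·22=44, M3→Charlie 5·12=60, M4→Alpha 2·8=16, M5→Alpha 4·4=16, M6→Charlie 3·8=24. Service 200; fixed 84; total 284.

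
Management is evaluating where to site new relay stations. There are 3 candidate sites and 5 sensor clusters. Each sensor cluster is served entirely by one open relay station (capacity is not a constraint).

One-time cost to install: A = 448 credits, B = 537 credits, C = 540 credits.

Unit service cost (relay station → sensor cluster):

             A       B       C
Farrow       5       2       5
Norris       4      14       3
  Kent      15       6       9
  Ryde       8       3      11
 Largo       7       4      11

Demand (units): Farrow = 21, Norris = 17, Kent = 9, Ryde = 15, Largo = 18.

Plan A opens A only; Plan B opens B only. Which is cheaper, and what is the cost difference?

Plan A: {A}: Farrow→A 5·21=105, Norris→A 4·17=68, Kent→A 15·9=135, Ryde→A 8·15=120, Largo→A 7·18=126. Service 554; fixed 448; total 1002.
Plan B: {B}: Farrow→B 2·21=42, Norris→B 14·17=238, Kent→B 6·9=54, Ryde→B 3·15=45, Largo→B 4·18=72. Service 451; fixed 537; total 988.
Difference: |1002 − 988| = 14.

Plan B is cheaper by 14.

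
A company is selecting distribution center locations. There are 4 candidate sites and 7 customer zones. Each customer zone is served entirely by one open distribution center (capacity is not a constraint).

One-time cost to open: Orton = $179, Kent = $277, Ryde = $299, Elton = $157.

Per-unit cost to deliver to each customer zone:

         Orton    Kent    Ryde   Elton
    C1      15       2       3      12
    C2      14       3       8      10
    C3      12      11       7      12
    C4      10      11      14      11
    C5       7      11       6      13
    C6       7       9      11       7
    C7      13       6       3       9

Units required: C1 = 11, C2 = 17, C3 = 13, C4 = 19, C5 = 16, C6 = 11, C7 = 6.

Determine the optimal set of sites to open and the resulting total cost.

Open Kent only; minimum total cost 1013.

For any fixed open set, each customer zone goes to its cheapest open site; total = fixed + service.
{Kent}: C1→Kent 2·11=22, C2→Kent 3·17=51, C3→Kent 11·13=143, C4→Kent 11·19=209, C5→Kent 11·16=176, C6→Kent 9·11=99, C7→Kent 6·6=36. Service 736; fixed 277; total 1013.
{Ryde}: C1→Ryde 3·11=33, C2→Ryde 8·17=136, C3→Ryde 7·13=91, C4→Ryde 14·19=266, C5→Ryde 6·16=96, C6→Ryde 11·11=121, C7→Ryde 3·6=18. Service 761; fixed 299; total 1060.
{Orton, Kent}: service 631 + fixed 456 = 1087
{Orton, Kent, Ryde, Elton}: C1→Kent 2·11=22, C2→Kent 3·17=51, C3→Ryde 7·13=91, C4→Orton 10·19=190, C5→Ryde 6·16=96, C6→Orton 7·11=77, C7→Ryde 3·6=18. Service 545; fixed 912; total 1457.
No other subset beats 1013.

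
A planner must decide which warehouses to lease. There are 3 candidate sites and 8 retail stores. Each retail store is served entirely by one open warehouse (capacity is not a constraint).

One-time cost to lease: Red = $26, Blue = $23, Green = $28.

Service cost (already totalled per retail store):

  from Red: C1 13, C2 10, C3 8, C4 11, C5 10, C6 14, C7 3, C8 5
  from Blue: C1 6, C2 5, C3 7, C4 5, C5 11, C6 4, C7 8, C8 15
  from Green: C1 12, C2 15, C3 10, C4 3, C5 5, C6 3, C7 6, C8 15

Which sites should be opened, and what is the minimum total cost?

For any fixed open set, each retail store goes to its cheapest open site; total = fixed + service.
{Blue}: C1→Blue 6, C2→Blue 5, C3→Blue 7, C4→Blue 5, C5→Blue 11, C6→Blue 4, C7→Blue 8, C8→Blue 15. Service 61; fixed 23; total 84.
{Red, Blue}: C1→Blue 6, C2→Blue 5, C3→Blue 7, C4→Blue 5, C5→Red 10, C6→Blue 4, C7→Red 3, C8→Red 5. Service 45; fixed 49; total 94.
{Green}: service 69 + fixed 28 = 97
{Red, Blue, Green}: service 37 + fixed 77 = 114
No other subset beats 84.

Open Blue only; minimum total cost 84.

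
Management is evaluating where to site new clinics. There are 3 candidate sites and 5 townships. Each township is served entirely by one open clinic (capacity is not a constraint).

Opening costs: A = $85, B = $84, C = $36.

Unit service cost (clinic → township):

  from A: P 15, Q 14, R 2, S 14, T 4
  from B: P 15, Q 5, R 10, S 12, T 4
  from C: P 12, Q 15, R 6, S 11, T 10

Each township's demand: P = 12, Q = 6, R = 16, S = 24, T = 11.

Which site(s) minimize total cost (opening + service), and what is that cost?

For any fixed open set, each township goes to its cheapest open site; total = fixed + service.
{A, C}: P→C 12·12=144, Q→A 14·6=84, R→A 2·16=32, S→C 11·24=264, T→A 4·11=44. Service 568; fixed 121; total 689.
{B, C}: P→C 12·12=144, Q→B 5·6=30, R→C 6·16=96, S→C 11·24=264, T→B 4·11=44. Service 578; fixed 120; total 698.
{A, B, C}: service 514 + fixed 205 = 719
{C}: service 704 + fixed 36 = 740
No other subset beats 689.

Open A and C; minimum total cost 689.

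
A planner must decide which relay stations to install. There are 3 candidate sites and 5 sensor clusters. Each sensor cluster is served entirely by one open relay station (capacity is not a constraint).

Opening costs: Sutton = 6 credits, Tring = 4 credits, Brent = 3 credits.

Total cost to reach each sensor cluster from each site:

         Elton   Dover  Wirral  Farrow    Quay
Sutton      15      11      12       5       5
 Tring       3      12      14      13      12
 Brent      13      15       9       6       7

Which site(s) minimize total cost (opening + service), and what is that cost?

Open Tring and Brent; minimum total cost 44.

For any fixed open set, each sensor cluster goes to its cheapest open site; total = fixed + service.
{Tring, Brent}: Elton→Tring 3, Dover→Tring 12, Wirral→Brent 9, Farrow→Brent 6, Quay→Brent 7. Service 37; fixed 7; total 44.
{Sutton, Tring}: service 36 + fixed 10 = 46
{Sutton, Tring, Brent}: service 33 + fixed 13 = 46
{Brent}: Elton→Brent 13, Dover→Brent 15, Wirral→Brent 9, Farrow→Brent 6, Quay→Brent 7. Service 50; fixed 3; total 53.
(All 7 nonempty subsets were checked; Tring and Brent is lowest.)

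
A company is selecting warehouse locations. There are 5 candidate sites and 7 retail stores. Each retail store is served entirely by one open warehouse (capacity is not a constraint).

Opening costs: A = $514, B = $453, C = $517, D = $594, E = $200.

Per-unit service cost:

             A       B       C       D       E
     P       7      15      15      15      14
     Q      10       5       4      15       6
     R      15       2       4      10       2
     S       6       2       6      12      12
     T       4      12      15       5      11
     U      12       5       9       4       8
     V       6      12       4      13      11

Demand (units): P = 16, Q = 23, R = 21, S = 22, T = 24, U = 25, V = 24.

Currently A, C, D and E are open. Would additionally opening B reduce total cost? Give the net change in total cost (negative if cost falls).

Current service cost with {A, C, D, E}: 670.
Adding B: each retail store re-picks its cheapest; new service cost 582, saving 88.
Extra fixed cost: 453. Net change = 453 − 88 = 365.
(Totals: 2495 → 2860.)

No — net change +365 (cost rises by 365).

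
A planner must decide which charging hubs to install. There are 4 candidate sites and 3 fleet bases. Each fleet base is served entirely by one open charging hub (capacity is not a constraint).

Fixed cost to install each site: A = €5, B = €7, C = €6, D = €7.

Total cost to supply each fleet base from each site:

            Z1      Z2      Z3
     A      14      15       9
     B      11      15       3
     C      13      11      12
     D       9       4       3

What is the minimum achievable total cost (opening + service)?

For any fixed open set, each fleet base goes to its cheapest open site; total = fixed + service.
{D}: Z1→D 9, Z2→D 4, Z3→D 3. Service 16; fixed 7; total 23.
{A, D}: Z1→D 9, Z2→D 4, Z3→D 3. Service 16; fixed 12; total 28.
{C, D}: Z1→D 9, Z2→D 4, Z3→D 3. Service 16; fixed 13; total 29.
{A, B, C, D}: service 16 + fixed 25 = 41
No other subset beats 23.

Minimum total cost: 23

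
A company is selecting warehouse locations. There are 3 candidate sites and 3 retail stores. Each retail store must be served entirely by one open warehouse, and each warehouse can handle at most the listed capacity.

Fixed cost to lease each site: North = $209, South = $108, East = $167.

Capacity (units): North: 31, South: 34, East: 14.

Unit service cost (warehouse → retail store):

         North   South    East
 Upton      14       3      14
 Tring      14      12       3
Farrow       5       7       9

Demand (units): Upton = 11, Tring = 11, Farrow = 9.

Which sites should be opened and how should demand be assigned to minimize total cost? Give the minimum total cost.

Minimum total cost: 336

Open {South}: Upton→South 3·11=33, Tring→South 12·11=132, Farrow→South 7·9=63.
Loads: South carries 31/34. Service 228; fixed 108; total 336.
Next best feasible plan costs 404.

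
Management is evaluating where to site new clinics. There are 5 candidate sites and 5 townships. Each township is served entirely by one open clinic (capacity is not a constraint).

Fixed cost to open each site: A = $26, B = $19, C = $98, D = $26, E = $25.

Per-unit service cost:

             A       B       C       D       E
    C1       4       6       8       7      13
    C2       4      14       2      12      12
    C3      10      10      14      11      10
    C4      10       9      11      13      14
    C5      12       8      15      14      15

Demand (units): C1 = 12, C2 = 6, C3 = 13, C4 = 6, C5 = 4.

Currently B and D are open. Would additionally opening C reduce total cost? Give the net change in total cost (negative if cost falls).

No — net change +38 (cost rises by 38).

Current service cost with {B, D}: 360.
Adding C: each township re-picks its cheapest; new service cost 300, saving 60.
Extra fixed cost: 98. Net change = 98 − 60 = 38.
(Totals: 405 → 443.)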